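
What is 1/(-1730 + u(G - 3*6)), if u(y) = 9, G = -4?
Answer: -1/1721 ≈ -0.00058106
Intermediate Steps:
1/(-1730 + u(G - 3*6)) = 1/(-1730 + 9) = 1/(-1721) = -1/1721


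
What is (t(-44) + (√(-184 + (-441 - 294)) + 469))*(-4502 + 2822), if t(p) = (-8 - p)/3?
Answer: -808080 - 1680*I*√919 ≈ -8.0808e+5 - 50929.0*I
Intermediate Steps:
t(p) = -8/3 - p/3 (t(p) = (-8 - p)*(⅓) = -8/3 - p/3)
(t(-44) + (√(-184 + (-441 - 294)) + 469))*(-4502 + 2822) = ((-8/3 - ⅓*(-44)) + (√(-184 + (-441 - 294)) + 469))*(-4502 + 2822) = ((-8/3 + 44/3) + (√(-184 - 735) + 469))*(-1680) = (12 + (√(-919) + 469))*(-1680) = (12 + (I*√919 + 469))*(-1680) = (12 + (469 + I*√919))*(-1680) = (481 + I*√919)*(-1680) = -808080 - 1680*I*√919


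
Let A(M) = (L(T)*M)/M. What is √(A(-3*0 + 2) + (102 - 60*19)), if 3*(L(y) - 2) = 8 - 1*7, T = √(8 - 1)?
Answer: I*√9321/3 ≈ 32.182*I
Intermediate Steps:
T = √7 ≈ 2.6458
L(y) = 7/3 (L(y) = 2 + (8 - 1*7)/3 = 2 + (8 - 7)/3 = 2 + (⅓)*1 = 2 + ⅓ = 7/3)
A(M) = 7/3 (A(M) = (7*M/3)/M = 7/3)
√(A(-3*0 + 2) + (102 - 60*19)) = √(7/3 + (102 - 60*19)) = √(7/3 + (102 - 1140)) = √(7/3 - 1038) = √(-3107/3) = I*√9321/3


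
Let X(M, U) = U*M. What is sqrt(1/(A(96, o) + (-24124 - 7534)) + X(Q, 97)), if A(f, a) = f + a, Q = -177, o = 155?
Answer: 4*I*sqrt(2932045638)/1653 ≈ 131.03*I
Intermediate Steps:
A(f, a) = a + f
X(M, U) = M*U
sqrt(1/(A(96, o) + (-24124 - 7534)) + X(Q, 97)) = sqrt(1/((155 + 96) + (-24124 - 7534)) - 177*97) = sqrt(1/(251 - 31658) - 17169) = sqrt(1/(-31407) - 17169) = sqrt(-1/31407 - 17169) = sqrt(-539226784/31407) = 4*I*sqrt(2932045638)/1653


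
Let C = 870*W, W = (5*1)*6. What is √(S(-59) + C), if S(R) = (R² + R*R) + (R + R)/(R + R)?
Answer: √33063 ≈ 181.83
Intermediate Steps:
W = 30 (W = 5*6 = 30)
S(R) = 1 + 2*R² (S(R) = (R² + R²) + (2*R)/((2*R)) = 2*R² + (2*R)*(1/(2*R)) = 2*R² + 1 = 1 + 2*R²)
C = 26100 (C = 870*30 = 26100)
√(S(-59) + C) = √((1 + 2*(-59)²) + 26100) = √((1 + 2*3481) + 26100) = √((1 + 6962) + 26100) = √(6963 + 26100) = √33063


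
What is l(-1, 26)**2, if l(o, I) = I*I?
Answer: 456976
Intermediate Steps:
l(o, I) = I**2
l(-1, 26)**2 = (26**2)**2 = 676**2 = 456976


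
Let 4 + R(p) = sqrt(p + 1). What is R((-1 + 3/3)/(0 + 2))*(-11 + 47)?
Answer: -108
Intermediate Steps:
R(p) = -4 + sqrt(1 + p) (R(p) = -4 + sqrt(p + 1) = -4 + sqrt(1 + p))
R((-1 + 3/3)/(0 + 2))*(-11 + 47) = (-4 + sqrt(1 + (-1 + 3/3)/(0 + 2)))*(-11 + 47) = (-4 + sqrt(1 + (-1 + 3*(1/3))/2))*36 = (-4 + sqrt(1 + (-1 + 1)*(1/2)))*36 = (-4 + sqrt(1 + 0*(1/2)))*36 = (-4 + sqrt(1 + 0))*36 = (-4 + sqrt(1))*36 = (-4 + 1)*36 = -3*36 = -108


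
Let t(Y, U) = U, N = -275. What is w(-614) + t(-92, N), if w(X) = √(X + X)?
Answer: -275 + 2*I*√307 ≈ -275.0 + 35.043*I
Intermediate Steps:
w(X) = √2*√X (w(X) = √(2*X) = √2*√X)
w(-614) + t(-92, N) = √2*√(-614) - 275 = √2*(I*√614) - 275 = 2*I*√307 - 275 = -275 + 2*I*√307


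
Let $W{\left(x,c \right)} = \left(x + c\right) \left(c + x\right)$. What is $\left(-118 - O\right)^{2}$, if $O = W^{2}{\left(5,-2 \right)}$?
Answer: $39601$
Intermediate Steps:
$W{\left(x,c \right)} = \left(c + x\right)^{2}$ ($W{\left(x,c \right)} = \left(c + x\right) \left(c + x\right) = \left(c + x\right)^{2}$)
$O = 81$ ($O = \left(\left(-2 + 5\right)^{2}\right)^{2} = \left(3^{2}\right)^{2} = 9^{2} = 81$)
$\left(-118 - O\right)^{2} = \left(-118 - 81\right)^{2} = \left(-199\right)^{2} = 39601$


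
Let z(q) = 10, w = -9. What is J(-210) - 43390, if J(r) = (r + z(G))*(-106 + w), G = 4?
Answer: -20390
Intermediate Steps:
J(r) = -1150 - 115*r (J(r) = (r + 10)*(-106 - 9) = (10 + r)*(-115) = -1150 - 115*r)
J(-210) - 43390 = (-1150 - 115*(-210)) - 43390 = (-1150 + 24150) - 43390 = 23000 - 43390 = -20390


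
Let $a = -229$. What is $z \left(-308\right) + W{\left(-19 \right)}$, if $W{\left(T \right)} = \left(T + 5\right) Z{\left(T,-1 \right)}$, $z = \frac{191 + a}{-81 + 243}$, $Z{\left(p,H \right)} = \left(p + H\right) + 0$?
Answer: $\frac{28532}{81} \approx 352.25$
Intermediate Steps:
$Z{\left(p,H \right)} = H + p$ ($Z{\left(p,H \right)} = \left(H + p\right) + 0 = H + p$)
$z = - \frac{19}{81}$ ($z = \frac{191 - 229}{-81 + 243} = - \frac{38}{162} = \left(-38\right) \frac{1}{162} = - \frac{19}{81} \approx -0.23457$)
$W{\left(T \right)} = \left(-1 + T\right) \left(5 + T\right)$ ($W{\left(T \right)} = \left(T + 5\right) \left(-1 + T\right) = \left(5 + T\right) \left(-1 + T\right) = \left(-1 + T\right) \left(5 + T\right)$)
$z \left(-308\right) + W{\left(-19 \right)} = \left(- \frac{19}{81}\right) \left(-308\right) + \left(-1 - 19\right) \left(5 - 19\right) = \frac{5852}{81} - -280 = \frac{5852}{81} + 280 = \frac{28532}{81}$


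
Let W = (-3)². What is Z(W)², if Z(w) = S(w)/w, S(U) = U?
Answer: 1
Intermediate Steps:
W = 9
Z(w) = 1 (Z(w) = w/w = 1)
Z(W)² = 1² = 1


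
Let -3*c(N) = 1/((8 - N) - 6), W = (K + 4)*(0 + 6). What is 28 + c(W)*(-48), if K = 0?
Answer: 300/11 ≈ 27.273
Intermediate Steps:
W = 24 (W = (0 + 4)*(0 + 6) = 4*6 = 24)
c(N) = -1/(3*(2 - N)) (c(N) = -1/(3*((8 - N) - 6)) = -1/(3*(2 - N)))
28 + c(W)*(-48) = 28 + (1/(3*(-2 + 24)))*(-48) = 28 + ((⅓)/22)*(-48) = 28 + ((⅓)*(1/22))*(-48) = 28 + (1/66)*(-48) = 28 - 8/11 = 300/11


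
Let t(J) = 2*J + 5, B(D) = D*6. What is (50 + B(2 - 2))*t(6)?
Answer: 850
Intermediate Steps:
B(D) = 6*D
t(J) = 5 + 2*J
(50 + B(2 - 2))*t(6) = (50 + 6*(2 - 2))*(5 + 2*6) = (50 + 6*0)*(5 + 12) = (50 + 0)*17 = 50*17 = 850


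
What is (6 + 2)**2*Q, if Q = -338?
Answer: -21632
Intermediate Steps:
(6 + 2)**2*Q = (6 + 2)**2*(-338) = 8**2*(-338) = 64*(-338) = -21632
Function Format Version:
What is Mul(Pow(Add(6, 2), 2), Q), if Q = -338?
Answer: -21632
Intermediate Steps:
Mul(Pow(Add(6, 2), 2), Q) = Mul(Pow(Add(6, 2), 2), -338) = Mul(Pow(8, 2), -338) = Mul(64, -338) = -21632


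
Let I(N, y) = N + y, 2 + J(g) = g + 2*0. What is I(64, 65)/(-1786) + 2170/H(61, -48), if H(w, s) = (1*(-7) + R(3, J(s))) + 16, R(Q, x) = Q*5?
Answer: 968131/10716 ≈ 90.344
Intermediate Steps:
J(g) = -2 + g (J(g) = -2 + (g + 2*0) = -2 + (g + 0) = -2 + g)
R(Q, x) = 5*Q
H(w, s) = 24 (H(w, s) = (1*(-7) + 5*3) + 16 = (-7 + 15) + 16 = 8 + 16 = 24)
I(64, 65)/(-1786) + 2170/H(61, -48) = (64 + 65)/(-1786) + 2170/24 = 129*(-1/1786) + 2170*(1/24) = -129/1786 + 1085/12 = 968131/10716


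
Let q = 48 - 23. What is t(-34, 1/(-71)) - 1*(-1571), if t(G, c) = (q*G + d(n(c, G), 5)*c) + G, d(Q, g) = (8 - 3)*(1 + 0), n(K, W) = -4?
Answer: 48772/71 ≈ 686.93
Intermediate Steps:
d(Q, g) = 5 (d(Q, g) = 5*1 = 5)
q = 25
t(G, c) = 5*c + 26*G (t(G, c) = (25*G + 5*c) + G = (5*c + 25*G) + G = 5*c + 26*G)
t(-34, 1/(-71)) - 1*(-1571) = (5/(-71) + 26*(-34)) - 1*(-1571) = (5*(-1/71) - 884) + 1571 = (-5/71 - 884) + 1571 = -62769/71 + 1571 = 48772/71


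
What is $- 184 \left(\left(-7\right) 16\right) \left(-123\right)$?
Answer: $-2534784$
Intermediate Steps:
$- 184 \left(\left(-7\right) 16\right) \left(-123\right) = \left(-184\right) \left(-112\right) \left(-123\right) = 20608 \left(-123\right) = -2534784$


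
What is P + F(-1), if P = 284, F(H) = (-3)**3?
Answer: 257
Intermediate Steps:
F(H) = -27
P + F(-1) = 284 - 27 = 257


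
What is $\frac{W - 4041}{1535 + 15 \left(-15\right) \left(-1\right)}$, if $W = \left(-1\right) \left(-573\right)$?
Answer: $- \frac{867}{440} \approx -1.9705$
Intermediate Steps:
$W = 573$
$\frac{W - 4041}{1535 + 15 \left(-15\right) \left(-1\right)} = \frac{573 - 4041}{1535 + 15 \left(-15\right) \left(-1\right)} = - \frac{3468}{1535 - -225} = - \frac{3468}{1535 + 225} = - \frac{3468}{1760} = \left(-3468\right) \frac{1}{1760} = - \frac{867}{440}$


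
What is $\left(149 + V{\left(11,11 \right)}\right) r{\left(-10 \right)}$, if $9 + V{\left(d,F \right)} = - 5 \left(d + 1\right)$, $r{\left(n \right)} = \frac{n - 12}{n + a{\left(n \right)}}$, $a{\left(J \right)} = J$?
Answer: $88$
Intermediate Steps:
$r{\left(n \right)} = \frac{-12 + n}{2 n}$ ($r{\left(n \right)} = \frac{n - 12}{n + n} = \frac{-12 + n}{2 n}$)
$V{\left(d,F \right)} = -14 - 5 d$ ($V{\left(d,F \right)} = -9 - 5 \left(d + 1\right) = -9 - 5 \left(1 + d\right) = -9 - \left(5 + 5 d\right) = -14 - 5 d$)
$\left(149 + V{\left(11,11 \right)}\right) r{\left(-10 \right)} = \left(149 - 69\right) \frac{-12 - 10}{2 \left(-10\right)} = \left(149 - 69\right) \frac{1}{2} \left(- \frac{1}{10}\right) \left(-22\right) = \left(149 - 69\right) \frac{11}{10} = 80 \cdot \frac{11}{10} = 88$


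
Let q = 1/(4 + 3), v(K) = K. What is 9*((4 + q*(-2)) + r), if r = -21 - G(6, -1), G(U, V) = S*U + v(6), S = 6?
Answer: -3735/7 ≈ -533.57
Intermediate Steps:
q = ⅐ (q = 1/7 = ⅐ ≈ 0.14286)
G(U, V) = 6 + 6*U (G(U, V) = 6*U + 6 = 6 + 6*U)
r = -63 (r = -21 - (6 + 6*6) = -21 - (6 + 36) = -21 - 1*42 = -21 - 42 = -63)
9*((4 + q*(-2)) + r) = 9*((4 + (⅐)*(-2)) - 63) = 9*((4 - 2/7) - 63) = 9*(26/7 - 63) = 9*(-415/7) = -3735/7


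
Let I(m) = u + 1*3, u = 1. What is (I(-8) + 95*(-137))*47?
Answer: -611517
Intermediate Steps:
I(m) = 4 (I(m) = 1 + 1*3 = 1 + 3 = 4)
(I(-8) + 95*(-137))*47 = (4 + 95*(-137))*47 = (4 - 13015)*47 = -13011*47 = -611517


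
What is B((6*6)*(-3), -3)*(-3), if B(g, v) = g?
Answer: 324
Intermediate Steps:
B((6*6)*(-3), -3)*(-3) = ((6*6)*(-3))*(-3) = (36*(-3))*(-3) = -108*(-3) = 324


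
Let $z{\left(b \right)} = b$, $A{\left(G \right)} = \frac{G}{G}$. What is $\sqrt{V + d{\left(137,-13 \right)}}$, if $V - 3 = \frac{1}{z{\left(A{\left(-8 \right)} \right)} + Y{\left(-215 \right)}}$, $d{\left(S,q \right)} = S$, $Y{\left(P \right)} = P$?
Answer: $\frac{\sqrt{6411226}}{214} \approx 11.832$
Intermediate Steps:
$A{\left(G \right)} = 1$
$V = \frac{641}{214}$ ($V = 3 + \frac{1}{1 - 215} = 3 + \frac{1}{-214} = 3 - \frac{1}{214} = \frac{641}{214} \approx 2.9953$)
$\sqrt{V + d{\left(137,-13 \right)}} = \sqrt{\frac{641}{214} + 137} = \sqrt{\frac{29959}{214}} = \frac{\sqrt{6411226}}{214}$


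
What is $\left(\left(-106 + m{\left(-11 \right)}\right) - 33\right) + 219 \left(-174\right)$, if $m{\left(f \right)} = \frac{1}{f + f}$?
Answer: $- \frac{841391}{22} \approx -38245.0$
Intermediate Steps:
$m{\left(f \right)} = \frac{1}{2 f}$
$\left(\left(-106 + m{\left(-11 \right)}\right) - 33\right) + 219 \left(-174\right) = \left(\left(-106 + \frac{1}{2 \left(-11\right)}\right) - 33\right) + 219 \left(-174\right) = \left(\left(-106 + \frac{1}{2} \left(- \frac{1}{11}\right)\right) - 33\right) - 38106 = \left(\left(-106 - \frac{1}{22}\right) - 33\right) - 38106 = \left(- \frac{2333}{22} - 33\right) - 38106 = - \frac{3059}{22} - 38106 = - \frac{841391}{22}$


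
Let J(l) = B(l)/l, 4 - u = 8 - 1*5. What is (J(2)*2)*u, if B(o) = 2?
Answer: 2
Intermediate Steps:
u = 1 (u = 4 - (8 - 1*5) = 4 - (8 - 5) = 4 - 1*3 = 4 - 3 = 1)
J(l) = 2/l
(J(2)*2)*u = ((2/2)*2)*1 = ((2*(1/2))*2)*1 = (1*2)*1 = 2*1 = 2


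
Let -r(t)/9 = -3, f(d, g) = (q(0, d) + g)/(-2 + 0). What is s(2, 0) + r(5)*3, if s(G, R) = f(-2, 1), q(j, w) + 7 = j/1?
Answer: 84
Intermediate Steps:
q(j, w) = -7 + j (q(j, w) = -7 + j/1 = -7 + j*1 = -7 + j)
f(d, g) = 7/2 - g/2 (f(d, g) = ((-7 + 0) + g)/(-2 + 0) = (-7 + g)/(-2) = (-7 + g)*(-½) = 7/2 - g/2)
r(t) = 27 (r(t) = -9*(-3) = 27)
s(G, R) = 3 (s(G, R) = 7/2 - ½*1 = 7/2 - ½ = 3)
s(2, 0) + r(5)*3 = 3 + 27*3 = 3 + 81 = 84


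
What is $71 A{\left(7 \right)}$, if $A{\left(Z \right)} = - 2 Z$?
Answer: $-994$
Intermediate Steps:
$71 A{\left(7 \right)} = 71 \left(\left(-2\right) 7\right) = 71 \left(-14\right) = -994$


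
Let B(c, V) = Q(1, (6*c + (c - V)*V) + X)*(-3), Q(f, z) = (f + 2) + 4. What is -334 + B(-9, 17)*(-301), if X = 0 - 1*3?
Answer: 5987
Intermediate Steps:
X = -3 (X = 0 - 3 = -3)
Q(f, z) = 6 + f (Q(f, z) = (2 + f) + 4 = 6 + f)
B(c, V) = -21 (B(c, V) = (6 + 1)*(-3) = 7*(-3) = -21)
-334 + B(-9, 17)*(-301) = -334 - 21*(-301) = -334 + 6321 = 5987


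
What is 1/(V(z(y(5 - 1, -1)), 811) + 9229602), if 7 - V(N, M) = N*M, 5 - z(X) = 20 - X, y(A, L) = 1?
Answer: 1/9240963 ≈ 1.0821e-7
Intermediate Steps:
z(X) = -15 + X (z(X) = 5 - (20 - X) = 5 + (-20 + X) = -15 + X)
V(N, M) = 7 - M*N (V(N, M) = 7 - N*M = 7 - M*N)
1/(V(z(y(5 - 1, -1)), 811) + 9229602) = 1/((7 - 1*811*(-15 + 1)) + 9229602) = 1/((7 - 1*811*(-14)) + 9229602) = 1/((7 + 11354) + 9229602) = 1/(11361 + 9229602) = 1/9240963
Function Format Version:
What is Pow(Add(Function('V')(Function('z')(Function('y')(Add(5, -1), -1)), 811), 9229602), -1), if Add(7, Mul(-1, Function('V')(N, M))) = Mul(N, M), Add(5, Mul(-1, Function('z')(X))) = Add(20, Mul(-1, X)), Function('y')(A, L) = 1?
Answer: Rational(1, 9240963) ≈ 1.0821e-7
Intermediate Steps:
Function('z')(X) = Add(-15, X) (Function('z')(X) = Add(5, Mul(-1, Add(20, Mul(-1, X)))) = Add(5, Add(-20, X)) = Add(-15, X))
Function('V')(N, M) = Add(7, Mul(-1, M, N)) (Function('V')(N, M) = Add(7, Mul(-1, Mul(N, M))) = Add(7, Mul(-1, Mul(M, N))) = Add(7, Mul(-1, M, N)))
Pow(Add(Function('V')(Function('z')(Function('y')(Add(5, -1), -1)), 811), 9229602), -1) = Pow(Add(Add(7, Mul(-1, 811, Add(-15, 1))), 9229602), -1) = Pow(Add(Add(7, Mul(-1, 811, -14)), 9229602), -1) = Pow(Add(Add(7, 11354), 9229602), -1) = Pow(Add(11361, 9229602), -1) = Pow(9240963, -1) = Rational(1, 9240963)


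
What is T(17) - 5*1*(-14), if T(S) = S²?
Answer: 359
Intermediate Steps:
T(17) - 5*1*(-14) = 17² - 5*1*(-14) = 289 - 5*(-14) = 289 - 1*(-70) = 289 + 70 = 359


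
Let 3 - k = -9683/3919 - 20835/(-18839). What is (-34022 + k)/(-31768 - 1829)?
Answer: 837174466369/826822629159 ≈ 1.0125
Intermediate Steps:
k = 322255795/73830041 (k = 3 - (-9683/3919 - 20835/(-18839)) = 3 - (-9683*1/3919 - 20835*(-1/18839)) = 3 - (-9683/3919 + 20835/18839) = 3 - 1*(-100765672/73830041) = 3 + 100765672/73830041 = 322255795/73830041 ≈ 4.3648)
(-34022 + k)/(-31768 - 1829) = (-34022 + 322255795/73830041)/(-31768 - 1829) = -2511523399107/73830041/(-33597) = -2511523399107/73830041*(-1/33597) = 837174466369/826822629159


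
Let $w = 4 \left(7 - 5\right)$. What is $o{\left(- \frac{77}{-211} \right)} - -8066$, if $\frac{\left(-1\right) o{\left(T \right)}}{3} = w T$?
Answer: $\frac{1700078}{211} \approx 8057.2$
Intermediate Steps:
$w = 8$ ($w = 4 \cdot 2 = 8$)
$o{\left(T \right)} = - 24 T$ ($o{\left(T \right)} = - 3 \cdot 8 T = - 24 T$)
$o{\left(- \frac{77}{-211} \right)} - -8066 = - 24 \left(- \frac{77}{-211}\right) - -8066 = - 24 \left(\left(-77\right) \left(- \frac{1}{211}\right)\right) + 8066 = \left(-24\right) \frac{77}{211} + 8066 = - \frac{1848}{211} + 8066 = \frac{1700078}{211}$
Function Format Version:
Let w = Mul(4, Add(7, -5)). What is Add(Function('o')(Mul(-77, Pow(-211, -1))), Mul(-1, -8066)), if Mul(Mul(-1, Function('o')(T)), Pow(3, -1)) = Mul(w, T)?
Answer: Rational(1700078, 211) ≈ 8057.2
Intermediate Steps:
w = 8 (w = Mul(4, 2) = 8)
Function('o')(T) = Mul(-24, T) (Function('o')(T) = Mul(-3, Mul(8, T)) = Mul(-24, T))
Add(Function('o')(Mul(-77, Pow(-211, -1))), Mul(-1, -8066)) = Add(Mul(-24, Mul(-77, Pow(-211, -1))), Mul(-1, -8066)) = Add(Mul(-24, Mul(-77, Rational(-1, 211))), 8066) = Add(Mul(-24, Rational(77, 211)), 8066) = Add(Rational(-1848, 211), 8066) = Rational(1700078, 211)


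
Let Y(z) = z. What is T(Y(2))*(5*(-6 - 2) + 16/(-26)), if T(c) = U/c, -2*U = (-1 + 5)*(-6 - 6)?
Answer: -6336/13 ≈ -487.38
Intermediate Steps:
U = 24 (U = -(-1 + 5)*(-6 - 6)/2 = -2*(-12) = -½*(-48) = 24)
T(c) = 24/c
T(Y(2))*(5*(-6 - 2) + 16/(-26)) = (24/2)*(5*(-6 - 2) + 16/(-26)) = (24*(½))*(5*(-8) + 16*(-1/26)) = 12*(-40 - 8/13) = 12*(-528/13) = -6336/13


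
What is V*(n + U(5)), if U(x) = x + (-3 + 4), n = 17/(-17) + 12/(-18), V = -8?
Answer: -104/3 ≈ -34.667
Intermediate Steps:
n = -5/3 (n = 17*(-1/17) + 12*(-1/18) = -1 - ⅔ = -5/3 ≈ -1.6667)
U(x) = 1 + x (U(x) = x + 1 = 1 + x)
V*(n + U(5)) = -8*(-5/3 + (1 + 5)) = -8*(-5/3 + 6) = -8*13/3 = -104/3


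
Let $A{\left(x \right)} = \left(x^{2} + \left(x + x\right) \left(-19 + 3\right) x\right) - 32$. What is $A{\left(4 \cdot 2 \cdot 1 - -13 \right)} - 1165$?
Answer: $-14868$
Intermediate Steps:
$A{\left(x \right)} = -32 - 31 x^{2}$ ($A{\left(x \right)} = \left(x^{2} + 2 x \left(-16\right) x\right) - 32 = \left(x^{2} + - 32 x x\right) - 32 = \left(x^{2} - 32 x^{2}\right) - 32 = - 31 x^{2} - 32 = -32 - 31 x^{2}$)
$A{\left(4 \cdot 2 \cdot 1 - -13 \right)} - 1165 = \left(-32 - 31 \left(4 \cdot 2 \cdot 1 - -13\right)^{2}\right) - 1165 = \left(-32 - 31 \left(8 \cdot 1 + 13\right)^{2}\right) - 1165 = \left(-32 - 31 \left(8 + 13\right)^{2}\right) - 1165 = \left(-32 - 31 \cdot 21^{2}\right) - 1165 = \left(-32 - 13671\right) - 1165 = -13703 - 1165 = -14868$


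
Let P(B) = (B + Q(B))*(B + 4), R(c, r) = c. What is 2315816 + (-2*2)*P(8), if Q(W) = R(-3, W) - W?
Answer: 2315960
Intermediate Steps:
Q(W) = -3 - W
P(B) = -12 - 3*B (P(B) = (B + (-3 - B))*(B + 4) = -3*(4 + B) = -12 - 3*B)
2315816 + (-2*2)*P(8) = 2315816 + (-2*2)*(-12 - 3*8) = 2315816 - 4*(-12 - 24) = 2315816 - 4*(-36) = 2315816 + 144 = 2315960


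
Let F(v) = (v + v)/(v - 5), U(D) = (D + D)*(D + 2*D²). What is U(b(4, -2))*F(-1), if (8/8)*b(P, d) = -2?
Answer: -8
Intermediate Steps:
b(P, d) = -2
U(D) = 2*D*(D + 2*D²) (U(D) = (2*D)*(D + 2*D²) = 2*D*(D + 2*D²))
F(v) = 2*v/(-5 + v) (F(v) = (2*v)/(-5 + v) = 2*v/(-5 + v))
U(b(4, -2))*F(-1) = ((-2)²*(2 + 4*(-2)))*(2*(-1)/(-5 - 1)) = (4*(2 - 8))*(2*(-1)/(-6)) = (4*(-6))*(2*(-1)*(-⅙)) = -24*⅓ = -8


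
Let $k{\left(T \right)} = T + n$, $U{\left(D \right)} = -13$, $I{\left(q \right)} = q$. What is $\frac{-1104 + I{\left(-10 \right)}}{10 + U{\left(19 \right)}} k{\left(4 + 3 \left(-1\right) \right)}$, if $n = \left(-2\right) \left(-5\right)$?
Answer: $\frac{12254}{3} \approx 4084.7$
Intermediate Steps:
$n = 10$
$k{\left(T \right)} = 10 + T$ ($k{\left(T \right)} = T + 10 = 10 + T$)
$\frac{-1104 + I{\left(-10 \right)}}{10 + U{\left(19 \right)}} k{\left(4 + 3 \left(-1\right) \right)} = \frac{-1104 - 10}{10 - 13} \left(10 + \left(4 + 3 \left(-1\right)\right)\right) = - \frac{1114}{-3} \left(10 + \left(4 - 3\right)\right) = \left(-1114\right) \left(- \frac{1}{3}\right) \left(10 + 1\right) = \frac{1114}{3} \cdot 11 = \frac{12254}{3}$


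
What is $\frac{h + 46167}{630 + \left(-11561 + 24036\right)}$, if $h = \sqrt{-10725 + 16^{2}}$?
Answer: $\frac{46167}{13105} + \frac{19 i \sqrt{29}}{13105} \approx 3.5229 + 0.0078076 i$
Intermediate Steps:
$h = 19 i \sqrt{29}$ ($h = \sqrt{-10725 + 256} = \sqrt{-10469} = 19 i \sqrt{29} \approx 102.32 i$)
$\frac{h + 46167}{630 + \left(-11561 + 24036\right)} = \frac{19 i \sqrt{29} + 46167}{630 + \left(-11561 + 24036\right)} = \frac{46167 + 19 i \sqrt{29}}{630 + 12475} = \frac{46167 + 19 i \sqrt{29}}{13105} = \left(46167 + 19 i \sqrt{29}\right) \frac{1}{13105} = \frac{46167}{13105} + \frac{19 i \sqrt{29}}{13105}$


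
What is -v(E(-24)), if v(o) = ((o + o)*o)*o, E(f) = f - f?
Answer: 0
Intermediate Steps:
E(f) = 0
v(o) = 2*o**3 (v(o) = ((2*o)*o)*o = (2*o**2)*o = 2*o**3)
-v(E(-24)) = -2*0**3 = -2*0 = -1*0 = 0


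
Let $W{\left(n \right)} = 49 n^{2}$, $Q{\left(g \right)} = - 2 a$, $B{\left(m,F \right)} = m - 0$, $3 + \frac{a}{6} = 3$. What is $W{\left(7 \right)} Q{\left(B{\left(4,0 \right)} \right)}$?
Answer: $0$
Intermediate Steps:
$a = 0$ ($a = -18 + 6 \cdot 3 = -18 + 18 = 0$)
$B{\left(m,F \right)} = m$ ($B{\left(m,F \right)} = m + 0 = m$)
$Q{\left(g \right)} = 0$ ($Q{\left(g \right)} = \left(-2\right) 0 = 0$)
$W{\left(7 \right)} Q{\left(B{\left(4,0 \right)} \right)} = 49 \cdot 7^{2} \cdot 0 = 49 \cdot 49 \cdot 0 = 2401 \cdot 0 = 0$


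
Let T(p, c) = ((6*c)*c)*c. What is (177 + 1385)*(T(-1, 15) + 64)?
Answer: 31730468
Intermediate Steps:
T(p, c) = 6*c**3 (T(p, c) = (6*c**2)*c = 6*c**3)
(177 + 1385)*(T(-1, 15) + 64) = (177 + 1385)*(6*15**3 + 64) = 1562*(6*3375 + 64) = 1562*(20250 + 64) = 1562*20314 = 31730468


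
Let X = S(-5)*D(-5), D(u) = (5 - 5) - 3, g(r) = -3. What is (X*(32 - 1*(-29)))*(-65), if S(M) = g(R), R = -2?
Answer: -35685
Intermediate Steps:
S(M) = -3
D(u) = -3 (D(u) = 0 - 3 = -3)
X = 9 (X = -3*(-3) = 9)
(X*(32 - 1*(-29)))*(-65) = (9*(32 - 1*(-29)))*(-65) = (9*(32 + 29))*(-65) = (9*61)*(-65) = 549*(-65) = -35685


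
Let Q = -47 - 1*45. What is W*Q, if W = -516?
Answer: 47472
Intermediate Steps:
Q = -92 (Q = -47 - 45 = -92)
W*Q = -516*(-92) = 47472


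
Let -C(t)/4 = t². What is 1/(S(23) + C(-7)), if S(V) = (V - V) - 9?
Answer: -1/205 ≈ -0.0048781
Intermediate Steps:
S(V) = -9 (S(V) = 0 - 9 = -9)
C(t) = -4*t²
1/(S(23) + C(-7)) = 1/(-9 - 4*(-7)²) = 1/(-9 - 4*49) = 1/(-9 - 196) = 1/(-205) = -1/205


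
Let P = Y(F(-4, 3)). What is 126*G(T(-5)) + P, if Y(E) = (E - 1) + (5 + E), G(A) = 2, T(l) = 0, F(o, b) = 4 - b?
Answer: 258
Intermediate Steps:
Y(E) = 4 + 2*E (Y(E) = (-1 + E) + (5 + E) = 4 + 2*E)
P = 6 (P = 4 + 2*(4 - 1*3) = 4 + 2*(4 - 3) = 4 + 2*1 = 4 + 2 = 6)
126*G(T(-5)) + P = 126*2 + 6 = 252 + 6 = 258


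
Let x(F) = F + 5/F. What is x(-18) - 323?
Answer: -6143/18 ≈ -341.28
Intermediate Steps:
x(-18) - 323 = (-18 + 5/(-18)) - 323 = (-18 + 5*(-1/18)) - 323 = (-18 - 5/18) - 323 = -329/18 - 323 = -6143/18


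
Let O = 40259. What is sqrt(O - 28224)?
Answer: sqrt(12035) ≈ 109.70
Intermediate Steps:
sqrt(O - 28224) = sqrt(40259 - 28224) = sqrt(12035)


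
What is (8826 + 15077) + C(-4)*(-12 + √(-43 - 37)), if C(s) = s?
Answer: 23951 - 16*I*√5 ≈ 23951.0 - 35.777*I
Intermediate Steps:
(8826 + 15077) + C(-4)*(-12 + √(-43 - 37)) = (8826 + 15077) - 4*(-12 + √(-43 - 37)) = 23903 - 4*(-12 + √(-80)) = 23903 - 4*(-12 + 4*I*√5) = 23903 + (48 - 16*I*√5) = 23951 - 16*I*√5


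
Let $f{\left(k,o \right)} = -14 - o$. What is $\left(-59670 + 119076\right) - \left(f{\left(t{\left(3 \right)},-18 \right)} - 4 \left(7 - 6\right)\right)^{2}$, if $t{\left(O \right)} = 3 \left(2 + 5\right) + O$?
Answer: $59406$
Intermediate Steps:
$t{\left(O \right)} = 21 + O$ ($t{\left(O \right)} = 3 \cdot 7 + O = 21 + O$)
$\left(-59670 + 119076\right) - \left(f{\left(t{\left(3 \right)},-18 \right)} - 4 \left(7 - 6\right)\right)^{2} = \left(-59670 + 119076\right) - \left(\left(-14 - -18\right) - 4 \left(7 - 6\right)\right)^{2} = 59406 - \left(\left(-14 + 18\right) - 4\right)^{2} = 59406 - \left(4 - 4\right)^{2} = 59406 - 0^{2} = 59406 - 0 = 59406 + 0 = 59406$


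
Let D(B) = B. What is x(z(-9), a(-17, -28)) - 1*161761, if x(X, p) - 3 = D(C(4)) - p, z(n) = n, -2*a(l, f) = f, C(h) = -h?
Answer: -161776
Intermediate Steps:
a(l, f) = -f/2
x(X, p) = -1 - p (x(X, p) = 3 + (-1*4 - p) = 3 + (-4 - p) = -1 - p)
x(z(-9), a(-17, -28)) - 1*161761 = (-1 - (-1)*(-28)/2) - 1*161761 = (-1 - 1*14) - 161761 = (-1 - 14) - 161761 = -15 - 161761 = -161776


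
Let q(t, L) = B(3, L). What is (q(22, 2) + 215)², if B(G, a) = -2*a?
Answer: 44521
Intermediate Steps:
q(t, L) = -2*L
(q(22, 2) + 215)² = (-2*2 + 215)² = (-4 + 215)² = 211² = 44521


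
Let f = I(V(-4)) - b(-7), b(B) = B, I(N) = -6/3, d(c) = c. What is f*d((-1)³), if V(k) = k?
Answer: -5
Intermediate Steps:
I(N) = -2 (I(N) = -6*⅓ = -2)
f = 5 (f = -2 - 1*(-7) = -2 + 7 = 5)
f*d((-1)³) = 5*(-1)³ = 5*(-1) = -5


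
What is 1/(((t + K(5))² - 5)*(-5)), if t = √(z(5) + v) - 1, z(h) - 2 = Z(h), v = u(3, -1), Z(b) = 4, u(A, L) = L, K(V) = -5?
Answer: -1/80 - √5/240 ≈ -0.021817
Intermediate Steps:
v = -1
z(h) = 6 (z(h) = 2 + 4 = 6)
t = -1 + √5 (t = √(6 - 1) - 1 = √5 - 1 = -1 + √5 ≈ 1.2361)
1/(((t + K(5))² - 5)*(-5)) = 1/((((-1 + √5) - 5)² - 5)*(-5)) = 1/(((-6 + √5)² - 5)*(-5)) = 1/((-5 + (-6 + √5)²)*(-5)) = 1/(25 - 5*(-6 + √5)²)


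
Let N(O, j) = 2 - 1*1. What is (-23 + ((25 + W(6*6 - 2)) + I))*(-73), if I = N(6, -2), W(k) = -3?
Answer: 0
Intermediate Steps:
N(O, j) = 1 (N(O, j) = 2 - 1 = 1)
I = 1
(-23 + ((25 + W(6*6 - 2)) + I))*(-73) = (-23 + ((25 - 3) + 1))*(-73) = (-23 + (22 + 1))*(-73) = (-23 + 23)*(-73) = 0*(-73) = 0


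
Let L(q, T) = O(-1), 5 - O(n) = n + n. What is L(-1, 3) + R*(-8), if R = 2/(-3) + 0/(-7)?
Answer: 37/3 ≈ 12.333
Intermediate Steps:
O(n) = 5 - 2*n (O(n) = 5 - (n + n) = 5 - 2*n)
L(q, T) = 7 (L(q, T) = 5 - 2*(-1) = 5 + 2 = 7)
R = -2/3 (R = 2*(-1/3) + 0*(-1/7) = -2/3 + 0 = -2/3 ≈ -0.66667)
L(-1, 3) + R*(-8) = 7 - 2/3*(-8) = 7 + 16/3 = 37/3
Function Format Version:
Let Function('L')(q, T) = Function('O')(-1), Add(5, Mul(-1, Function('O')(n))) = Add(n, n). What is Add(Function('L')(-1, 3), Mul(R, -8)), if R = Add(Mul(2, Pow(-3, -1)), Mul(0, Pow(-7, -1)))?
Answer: Rational(37, 3) ≈ 12.333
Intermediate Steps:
Function('O')(n) = Add(5, Mul(-2, n)) (Function('O')(n) = Add(5, Mul(-1, Add(n, n))) = Add(5, Mul(-1, Mul(2, n))) = Add(5, Mul(-2, n)))
Function('L')(q, T) = 7 (Function('L')(q, T) = Add(5, Mul(-2, -1)) = Add(5, 2) = 7)
R = Rational(-2, 3) (R = Add(Mul(2, Rational(-1, 3)), Mul(0, Rational(-1, 7))) = Add(Rational(-2, 3), 0) = Rational(-2, 3) ≈ -0.66667)
Add(Function('L')(-1, 3), Mul(R, -8)) = Add(7, Mul(Rational(-2, 3), -8)) = Add(7, Rational(16, 3)) = Rational(37, 3)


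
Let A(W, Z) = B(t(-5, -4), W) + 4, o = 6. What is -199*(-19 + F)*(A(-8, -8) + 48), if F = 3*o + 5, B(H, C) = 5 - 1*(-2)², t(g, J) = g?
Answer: -42188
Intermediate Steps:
B(H, C) = 1 (B(H, C) = 5 - 1*4 = 5 - 4 = 1)
A(W, Z) = 5 (A(W, Z) = 1 + 4 = 5)
F = 23 (F = 3*6 + 5 = 18 + 5 = 23)
-199*(-19 + F)*(A(-8, -8) + 48) = -199*(-19 + 23)*(5 + 48) = -796*53 = -199*212 = -42188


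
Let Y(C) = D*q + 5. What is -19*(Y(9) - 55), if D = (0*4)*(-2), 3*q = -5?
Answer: 950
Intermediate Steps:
q = -5/3 (q = (⅓)*(-5) = -5/3 ≈ -1.6667)
D = 0 (D = 0*(-2) = 0)
Y(C) = 5 (Y(C) = 0*(-5/3) + 5 = 0 + 5 = 5)
-19*(Y(9) - 55) = -19*(5 - 55) = -19*(-50) = 950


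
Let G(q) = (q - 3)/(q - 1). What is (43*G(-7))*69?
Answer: 14835/4 ≈ 3708.8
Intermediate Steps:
G(q) = (-3 + q)/(-1 + q)
(43*G(-7))*69 = (43*((-3 - 7)/(-1 - 7)))*69 = (43*(-10/(-8)))*69 = (43*(-⅛*(-10)))*69 = (43*(5/4))*69 = (215/4)*69 = 14835/4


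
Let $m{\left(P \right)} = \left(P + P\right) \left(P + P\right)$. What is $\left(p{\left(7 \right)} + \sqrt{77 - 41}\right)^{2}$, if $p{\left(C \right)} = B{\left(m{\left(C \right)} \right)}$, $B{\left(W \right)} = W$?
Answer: $40804$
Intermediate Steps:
$m{\left(P \right)} = 4 P^{2}$ ($m{\left(P \right)} = 2 P 2 P = 4 P^{2}$)
$p{\left(C \right)} = 4 C^{2}$
$\left(p{\left(7 \right)} + \sqrt{77 - 41}\right)^{2} = \left(4 \cdot 7^{2} + \sqrt{77 - 41}\right)^{2} = \left(4 \cdot 49 + \sqrt{36}\right)^{2} = \left(196 + 6\right)^{2} = 202^{2} = 40804$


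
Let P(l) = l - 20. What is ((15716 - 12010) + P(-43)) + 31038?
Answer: 34681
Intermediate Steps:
P(l) = -20 + l
((15716 - 12010) + P(-43)) + 31038 = ((15716 - 12010) + (-20 - 43)) + 31038 = (3706 - 63) + 31038 = 3643 + 31038 = 34681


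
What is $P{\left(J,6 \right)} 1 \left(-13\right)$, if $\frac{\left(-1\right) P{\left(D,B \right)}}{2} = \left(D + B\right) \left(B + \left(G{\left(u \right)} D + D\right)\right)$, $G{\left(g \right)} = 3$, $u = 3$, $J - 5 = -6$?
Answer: $260$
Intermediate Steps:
$J = -1$ ($J = 5 - 6 = -1$)
$P{\left(D,B \right)} = - 2 \left(B + D\right) \left(B + 4 D\right)$ ($P{\left(D,B \right)} = - 2 \left(D + B\right) \left(B + \left(3 D + D\right)\right) = - 2 \left(B + D\right) \left(B + 4 D\right)$)
$P{\left(J,6 \right)} 1 \left(-13\right) = \left(- 8 \left(-1\right)^{2} - 2 \cdot 6^{2} - 60 \left(-1\right)\right) 1 \left(-13\right) = \left(\left(-8\right) 1 - 72 + 60\right) 1 \left(-13\right) = \left(-8 - 72 + 60\right) 1 \left(-13\right) = \left(-20\right) 1 \left(-13\right) = \left(-20\right) \left(-13\right) = 260$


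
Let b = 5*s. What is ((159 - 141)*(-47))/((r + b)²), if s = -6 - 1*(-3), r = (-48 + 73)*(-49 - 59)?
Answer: -94/819025 ≈ -0.00011477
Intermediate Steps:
r = -2700 (r = 25*(-108) = -2700)
s = -3 (s = -6 + 3 = -3)
b = -15 (b = 5*(-3) = -15)
((159 - 141)*(-47))/((r + b)²) = ((159 - 141)*(-47))/((-2700 - 15)²) = (18*(-47))/((-2715)²) = -846/7371225 = -846*1/7371225 = -94/819025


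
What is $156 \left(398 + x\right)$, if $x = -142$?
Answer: $39936$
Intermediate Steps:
$156 \left(398 + x\right) = 156 \left(398 - 142\right) = 156 \cdot 256 = 39936$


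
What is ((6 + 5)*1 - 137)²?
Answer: 15876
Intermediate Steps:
((6 + 5)*1 - 137)² = (11*1 - 137)² = (11 - 137)² = (-126)² = 15876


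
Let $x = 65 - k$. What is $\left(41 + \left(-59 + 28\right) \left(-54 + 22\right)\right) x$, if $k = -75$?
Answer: $144620$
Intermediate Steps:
$x = 140$ ($x = 65 - -75 = 65 + 75 = 140$)
$\left(41 + \left(-59 + 28\right) \left(-54 + 22\right)\right) x = \left(41 + \left(-59 + 28\right) \left(-54 + 22\right)\right) 140 = \left(41 - -992\right) 140 = \left(41 + 992\right) 140 = 1033 \cdot 140 = 144620$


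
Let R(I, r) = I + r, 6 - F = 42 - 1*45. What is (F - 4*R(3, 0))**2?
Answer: 9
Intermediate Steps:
F = 9 (F = 6 - (42 - 1*45) = 6 - (42 - 45) = 6 - 1*(-3) = 6 + 3 = 9)
(F - 4*R(3, 0))**2 = (9 - 4*(3 + 0))**2 = (9 - 4*3)**2 = (9 - 12)**2 = (-3)**2 = 9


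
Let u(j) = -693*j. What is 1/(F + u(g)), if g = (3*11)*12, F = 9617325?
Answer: 1/9342897 ≈ 1.0703e-7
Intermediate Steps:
g = 396 (g = 33*12 = 396)
1/(F + u(g)) = 1/(9617325 - 693*396) = 1/(9617325 - 274428) = 1/9342897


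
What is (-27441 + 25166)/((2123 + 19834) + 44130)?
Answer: -325/9441 ≈ -0.034424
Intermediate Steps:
(-27441 + 25166)/((2123 + 19834) + 44130) = -2275/(21957 + 44130) = -2275/66087 = -2275*1/66087 = -325/9441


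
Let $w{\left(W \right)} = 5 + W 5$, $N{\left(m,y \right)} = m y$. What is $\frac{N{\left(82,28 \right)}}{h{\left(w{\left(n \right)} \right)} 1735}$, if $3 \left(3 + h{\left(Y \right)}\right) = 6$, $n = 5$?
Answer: $- \frac{2296}{1735} \approx -1.3233$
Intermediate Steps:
$w{\left(W \right)} = 5 + 5 W$
$h{\left(Y \right)} = -1$ ($h{\left(Y \right)} = -3 + \frac{1}{3} \cdot 6 = -3 + 2 = -1$)
$\frac{N{\left(82,28 \right)}}{h{\left(w{\left(n \right)} \right)} 1735} = \frac{82 \cdot 28}{\left(-1\right) 1735} = \frac{2296}{-1735} = 2296 \left(- \frac{1}{1735}\right) = - \frac{2296}{1735}$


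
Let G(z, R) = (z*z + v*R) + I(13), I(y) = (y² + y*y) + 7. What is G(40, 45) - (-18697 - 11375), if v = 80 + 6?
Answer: 35887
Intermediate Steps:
I(y) = 7 + 2*y² (I(y) = (y² + y²) + 7 = 2*y² + 7 = 7 + 2*y²)
v = 86
G(z, R) = 345 + z² + 86*R (G(z, R) = (z*z + 86*R) + (7 + 2*13²) = (z² + 86*R) + (7 + 2*169) = (z² + 86*R) + (7 + 338) = (z² + 86*R) + 345 = 345 + z² + 86*R)
G(40, 45) - (-18697 - 11375) = (345 + 40² + 86*45) - (-18697 - 11375) = (345 + 1600 + 3870) - 1*(-30072) = 5815 + 30072 = 35887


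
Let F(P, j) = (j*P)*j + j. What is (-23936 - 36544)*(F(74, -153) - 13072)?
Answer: -103967599680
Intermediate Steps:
F(P, j) = j + P*j² (F(P, j) = (P*j)*j + j = P*j² + j = j + P*j²)
(-23936 - 36544)*(F(74, -153) - 13072) = (-23936 - 36544)*(-153*(1 + 74*(-153)) - 13072) = -60480*(-153*(1 - 11322) - 13072) = -60480*(-153*(-11321) - 13072) = -60480*(1732113 - 13072) = -60480*1719041 = -103967599680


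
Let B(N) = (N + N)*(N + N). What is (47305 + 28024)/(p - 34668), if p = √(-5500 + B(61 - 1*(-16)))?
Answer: -72541827/33384778 - 75329*√506/200308668 ≈ -2.1814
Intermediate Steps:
B(N) = 4*N² (B(N) = (2*N)*(2*N) = 4*N²)
p = 6*√506 (p = √(-5500 + 4*(61 - 1*(-16))²) = √(-5500 + 4*(61 + 16)²) = √(-5500 + 4*77²) = √(-5500 + 4*5929) = √(-5500 + 23716) = √18216 = 6*√506 ≈ 134.97)
(47305 + 28024)/(p - 34668) = (47305 + 28024)/(6*√506 - 34668) = 75329/(-34668 + 6*√506)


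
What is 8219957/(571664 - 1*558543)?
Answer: 8219957/13121 ≈ 626.47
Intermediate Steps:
8219957/(571664 - 1*558543) = 8219957/(571664 - 558543) = 8219957/13121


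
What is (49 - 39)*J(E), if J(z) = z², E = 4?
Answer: 160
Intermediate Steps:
(49 - 39)*J(E) = (49 - 39)*4² = 10*16 = 160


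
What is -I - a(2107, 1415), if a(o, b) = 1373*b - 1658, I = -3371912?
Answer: 1430775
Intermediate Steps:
a(o, b) = -1658 + 1373*b
-I - a(2107, 1415) = -1*(-3371912) - (-1658 + 1373*1415) = 3371912 - (-1658 + 1942795) = 3371912 - 1*1941137 = 3371912 - 1941137 = 1430775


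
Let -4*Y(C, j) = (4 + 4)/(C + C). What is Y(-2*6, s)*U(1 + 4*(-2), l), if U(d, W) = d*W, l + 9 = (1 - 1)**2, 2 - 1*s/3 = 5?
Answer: 21/4 ≈ 5.2500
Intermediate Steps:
s = -9 (s = 6 - 3*5 = 6 - 15 = -9)
Y(C, j) = -1/C (Y(C, j) = -(4 + 4)/(4*(C + C)) = -2/(2*C) = -2*1/(2*C) = -1/C)
l = -9 (l = -9 + (1 - 1)**2 = -9 + 0**2 = -9 + 0 = -9)
U(d, W) = W*d
Y(-2*6, s)*U(1 + 4*(-2), l) = (-1/((-2*6)))*(-9*(1 + 4*(-2))) = (-1/(-12))*(-9*(1 - 8)) = (-1*(-1/12))*(-9*(-7)) = (1/12)*63 = 21/4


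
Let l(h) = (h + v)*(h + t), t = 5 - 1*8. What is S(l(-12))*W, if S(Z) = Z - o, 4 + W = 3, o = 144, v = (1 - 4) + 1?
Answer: -66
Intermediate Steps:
t = -3 (t = 5 - 8 = -3)
v = -2 (v = -3 + 1 = -2)
W = -1 (W = -4 + 3 = -1)
l(h) = (-3 + h)*(-2 + h) (l(h) = (h - 2)*(h - 3) = (-2 + h)*(-3 + h) = (-3 + h)*(-2 + h))
S(Z) = -144 + Z (S(Z) = Z - 1*144 = Z - 144 = -144 + Z)
S(l(-12))*W = (-144 + (6 + (-12)**2 - 5*(-12)))*(-1) = (-144 + (6 + 144 + 60))*(-1) = (-144 + 210)*(-1) = 66*(-1) = -66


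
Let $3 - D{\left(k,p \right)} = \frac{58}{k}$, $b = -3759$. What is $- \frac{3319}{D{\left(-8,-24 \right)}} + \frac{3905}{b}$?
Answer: $- \frac{50064589}{154119} \approx -324.84$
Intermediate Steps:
$D{\left(k,p \right)} = 3 - \frac{58}{k}$
$- \frac{3319}{D{\left(-8,-24 \right)}} + \frac{3905}{b} = - \frac{3319}{3 - \frac{58}{-8}} + \frac{3905}{-3759} = - \frac{3319}{3 - - \frac{29}{4}} + 3905 \left(- \frac{1}{3759}\right) = - \frac{3319}{3 + \frac{29}{4}} - \frac{3905}{3759} = - \frac{3319}{\frac{41}{4}} - \frac{3905}{3759} = \left(-3319\right) \frac{4}{41} - \frac{3905}{3759} = - \frac{13276}{41} - \frac{3905}{3759} = - \frac{50064589}{154119}$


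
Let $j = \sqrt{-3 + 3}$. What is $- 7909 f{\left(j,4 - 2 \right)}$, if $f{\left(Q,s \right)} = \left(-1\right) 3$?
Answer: $23727$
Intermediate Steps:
$j = 0$ ($j = \sqrt{0} = 0$)
$f{\left(Q,s \right)} = -3$
$- 7909 f{\left(j,4 - 2 \right)} = \left(-7909\right) \left(-3\right) = 23727$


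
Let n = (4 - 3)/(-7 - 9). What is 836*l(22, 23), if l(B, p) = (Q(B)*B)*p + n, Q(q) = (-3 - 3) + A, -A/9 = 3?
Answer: -55838321/4 ≈ -1.3960e+7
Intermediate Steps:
A = -27 (A = -9*3 = -27)
Q(q) = -33 (Q(q) = (-3 - 3) - 27 = -6 - 27 = -33)
n = -1/16 (n = 1/(-16) = 1*(-1/16) = -1/16 ≈ -0.062500)
l(B, p) = -1/16 - 33*B*p (l(B, p) = (-33*B)*p - 1/16 = -33*B*p - 1/16 = -1/16 - 33*B*p)
836*l(22, 23) = 836*(-1/16 - 33*22*23) = 836*(-1/16 - 16698) = 836*(-267169/16) = -55838321/4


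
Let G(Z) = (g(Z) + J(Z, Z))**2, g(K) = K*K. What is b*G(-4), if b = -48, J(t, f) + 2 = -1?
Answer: -8112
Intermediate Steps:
J(t, f) = -3 (J(t, f) = -2 - 1 = -3)
g(K) = K**2
G(Z) = (-3 + Z**2)**2 (G(Z) = (Z**2 - 3)**2 = (-3 + Z**2)**2)
b*G(-4) = -48*(-3 + (-4)**2)**2 = -48*(-3 + 16)**2 = -48*13**2 = -48*169 = -8112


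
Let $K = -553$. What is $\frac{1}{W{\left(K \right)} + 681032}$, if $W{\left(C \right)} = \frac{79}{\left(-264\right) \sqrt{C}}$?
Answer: $\frac{332256443904}{226277270504829007} - \frac{264 i \sqrt{553}}{226277270504829007} \approx 1.4684 \cdot 10^{-6} - 2.7436 \cdot 10^{-14} i$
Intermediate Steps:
$W{\left(C \right)} = - \frac{79}{264 \sqrt{C}}$ ($W{\left(C \right)} = 79 \left(- \frac{1}{264 \sqrt{C}}\right) = - \frac{79}{264 \sqrt{C}}$)
$\frac{1}{W{\left(K \right)} + 681032} = \frac{1}{- \frac{79}{264 i \sqrt{553}} + 681032} = \frac{1}{- \frac{79 \left(- \frac{i \sqrt{553}}{553}\right)}{264} + 681032} = \frac{1}{\frac{i \sqrt{553}}{1848} + 681032} = \frac{1}{681032 + \frac{i \sqrt{553}}{1848}}$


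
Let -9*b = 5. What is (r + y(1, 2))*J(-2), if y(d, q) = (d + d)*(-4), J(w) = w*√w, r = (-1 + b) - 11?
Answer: 370*I*√2/9 ≈ 58.14*I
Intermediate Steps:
b = -5/9 (b = -⅑*5 = -5/9 ≈ -0.55556)
r = -113/9 (r = (-1 - 5/9) - 11 = -14/9 - 11 = -113/9 ≈ -12.556)
J(w) = w^(3/2)
y(d, q) = -8*d (y(d, q) = (2*d)*(-4) = -8*d)
(r + y(1, 2))*J(-2) = (-113/9 - 8*1)*(-2)^(3/2) = (-113/9 - 8)*(-2*I*√2) = -(-370)*I*√2/9 = 370*I*√2/9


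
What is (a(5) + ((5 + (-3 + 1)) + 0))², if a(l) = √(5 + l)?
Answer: (3 + √10)² ≈ 37.974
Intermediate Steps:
(a(5) + ((5 + (-3 + 1)) + 0))² = (√(5 + 5) + ((5 + (-3 + 1)) + 0))² = (√10 + ((5 - 2) + 0))² = (√10 + (3 + 0))² = (√10 + 3)² = (3 + √10)²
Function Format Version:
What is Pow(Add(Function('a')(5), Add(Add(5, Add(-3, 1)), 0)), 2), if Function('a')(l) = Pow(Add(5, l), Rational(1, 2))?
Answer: Pow(Add(3, Pow(10, Rational(1, 2))), 2) ≈ 37.974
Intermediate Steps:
Pow(Add(Function('a')(5), Add(Add(5, Add(-3, 1)), 0)), 2) = Pow(Add(Pow(Add(5, 5), Rational(1, 2)), Add(Add(5, Add(-3, 1)), 0)), 2) = Pow(Add(Pow(10, Rational(1, 2)), Add(Add(5, -2), 0)), 2) = Pow(Add(Pow(10, Rational(1, 2)), Add(3, 0)), 2) = Pow(Add(Pow(10, Rational(1, 2)), 3), 2) = Pow(Add(3, Pow(10, Rational(1, 2))), 2)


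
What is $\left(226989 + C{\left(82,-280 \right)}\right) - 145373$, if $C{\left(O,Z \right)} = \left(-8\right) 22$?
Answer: $81440$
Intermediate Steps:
$C{\left(O,Z \right)} = -176$
$\left(226989 + C{\left(82,-280 \right)}\right) - 145373 = \left(226989 - 176\right) - 145373 = 226813 - 145373 = 81440$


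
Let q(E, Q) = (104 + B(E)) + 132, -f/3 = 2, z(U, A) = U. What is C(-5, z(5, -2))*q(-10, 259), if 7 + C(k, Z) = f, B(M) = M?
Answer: -2938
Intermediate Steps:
f = -6 (f = -3*2 = -6)
C(k, Z) = -13 (C(k, Z) = -7 - 6 = -13)
q(E, Q) = 236 + E (q(E, Q) = (104 + E) + 132 = 236 + E)
C(-5, z(5, -2))*q(-10, 259) = -13*(236 - 10) = -13*226 = -2938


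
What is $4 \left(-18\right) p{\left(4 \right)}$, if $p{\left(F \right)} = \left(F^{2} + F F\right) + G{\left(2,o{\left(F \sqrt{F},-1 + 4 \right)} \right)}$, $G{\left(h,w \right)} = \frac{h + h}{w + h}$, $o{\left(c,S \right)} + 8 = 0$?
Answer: $-2256$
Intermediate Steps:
$o{\left(c,S \right)} = -8$ ($o{\left(c,S \right)} = -8 + 0 = -8$)
$G{\left(h,w \right)} = \frac{2 h}{h + w}$
$p{\left(F \right)} = - \frac{2}{3} + 2 F^{2}$ ($p{\left(F \right)} = \left(F^{2} + F F\right) + 2 \cdot 2 \frac{1}{2 - 8} = \left(F^{2} + F^{2}\right) + 2 \cdot 2 \frac{1}{-6} = 2 F^{2} + 2 \cdot 2 \left(- \frac{1}{6}\right) = 2 F^{2} - \frac{2}{3} = - \frac{2}{3} + 2 F^{2}$)
$4 \left(-18\right) p{\left(4 \right)} = 4 \left(-18\right) \left(- \frac{2}{3} + 2 \cdot 4^{2}\right) = - 72 \left(- \frac{2}{3} + 2 \cdot 16\right) = - 72 \left(- \frac{2}{3} + 32\right) = \left(-72\right) \frac{94}{3} = -2256$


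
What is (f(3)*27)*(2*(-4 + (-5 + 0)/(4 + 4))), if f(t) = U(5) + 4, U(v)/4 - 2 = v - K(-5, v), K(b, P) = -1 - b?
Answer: -3996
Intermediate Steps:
U(v) = -8 + 4*v (U(v) = 8 + 4*(v - (-1 - 1*(-5))) = 8 + 4*(v - (-1 + 5)) = 8 + 4*(v - 1*4) = 8 + 4*(v - 4) = 8 + 4*(-4 + v) = 8 + (-16 + 4*v) = -8 + 4*v)
f(t) = 16 (f(t) = (-8 + 4*5) + 4 = (-8 + 20) + 4 = 12 + 4 = 16)
(f(3)*27)*(2*(-4 + (-5 + 0)/(4 + 4))) = (16*27)*(2*(-4 + (-5 + 0)/(4 + 4))) = 432*(2*(-4 - 5/8)) = 432*(2*(-37/8)) = 432*(-37/4) = -3996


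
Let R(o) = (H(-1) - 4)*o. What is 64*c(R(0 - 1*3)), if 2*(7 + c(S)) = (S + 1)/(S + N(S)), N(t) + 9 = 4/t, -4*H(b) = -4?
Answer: 272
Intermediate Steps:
H(b) = 1 (H(b) = -1/4*(-4) = 1)
N(t) = -9 + 4/t
R(o) = -3*o (R(o) = (1 - 4)*o = -3*o)
c(S) = -7 + (1 + S)/(2*(-9 + S + 4/S)) (c(S) = -7 + ((S + 1)/(S + (-9 + 4/S)))/2 = -7 + ((1 + S)/(-9 + S + 4/S))/2 = -7 + (1 + S)/(2*(-9 + S + 4/S)))
64*c(R(0 - 1*3)) = 64*((-56 + 126*(-3*(0 - 1*3)) - (-3*(0 - 1*3))*(-1 + 13*(-3*(0 - 1*3))))/(2*(4 + (-3*(0 - 1*3))*(-9 - 3*(0 - 1*3))))) = 64*((-56 + 126*(-3*(0 - 3)) - (-3*(0 - 3))*(-1 + 13*(-3*(0 - 3))))/(2*(4 + (-3*(0 - 3))*(-9 - 3*(0 - 3))))) = 64*((-56 + 126*(-3*(-3)) - (-3*(-3))*(-1 + 13*(-3*(-3))))/(2*(4 + (-3*(-3))*(-9 - 3*(-3))))) = 64*((-56 + 126*9 - 1*9*(-1 + 13*9))/(2*(4 + 9*(-9 + 9)))) = 64*((-56 + 1134 - 1*9*(-1 + 117))/(2*(4 + 9*0))) = 64*((-56 + 1134 - 1*9*116)/(2*(4 + 0))) = 64*((1/2)*(-56 + 1134 - 1044)/4) = 64*((1/2)*(1/4)*34) = 64*(17/4) = 272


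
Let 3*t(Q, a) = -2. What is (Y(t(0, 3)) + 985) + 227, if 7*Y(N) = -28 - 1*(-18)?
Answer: 8474/7 ≈ 1210.6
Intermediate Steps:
t(Q, a) = -⅔ (t(Q, a) = (⅓)*(-2) = -⅔)
Y(N) = -10/7 (Y(N) = (-28 - 1*(-18))/7 = (-28 + 18)/7 = (⅐)*(-10) = -10/7)
(Y(t(0, 3)) + 985) + 227 = (-10/7 + 985) + 227 = 6885/7 + 227 = 8474/7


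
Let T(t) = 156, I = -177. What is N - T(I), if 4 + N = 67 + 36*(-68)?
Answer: -2541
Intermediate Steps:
N = -2385 (N = -4 + (67 + 36*(-68)) = -4 + (67 - 2448) = -4 - 2381 = -2385)
N - T(I) = -2385 - 1*156 = -2385 - 156 = -2541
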